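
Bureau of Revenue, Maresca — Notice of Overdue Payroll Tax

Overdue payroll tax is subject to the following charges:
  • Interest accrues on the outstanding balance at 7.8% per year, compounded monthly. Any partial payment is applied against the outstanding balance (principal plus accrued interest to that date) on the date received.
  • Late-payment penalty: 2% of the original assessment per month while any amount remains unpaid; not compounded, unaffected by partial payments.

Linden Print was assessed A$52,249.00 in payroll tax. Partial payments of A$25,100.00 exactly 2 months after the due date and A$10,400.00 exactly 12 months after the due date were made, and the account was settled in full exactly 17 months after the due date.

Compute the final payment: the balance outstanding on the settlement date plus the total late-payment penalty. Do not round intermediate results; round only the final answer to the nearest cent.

A$37,693.16

Monthly rate = 7.8% ÷ 12 = 0.65%
Balance at month 2: A$52,249.0000 × (1 + 0.0065)^2 = A$52,930.4445…
After A$25,100.00 payment: A$52,930.4445… − A$25,100.00 = A$27,830.4445…
Balance at month 12: A$27,830.4445… × (1 + 0.0065)^10 = A$29,693.2637…
After A$10,400.00 payment: A$29,693.2637… − A$10,400.00 = A$19,293.2637…
Balance at month 17: A$19,293.2637… × (1 + 0.0065)^5 = A$19,928.4993…
Penalty: 17 × 2% × A$52,249.00 = A$17,764.66
Final settlement = outstanding balance + penalty = A$19,928.4993… + A$17,764.66 = A$37,693.16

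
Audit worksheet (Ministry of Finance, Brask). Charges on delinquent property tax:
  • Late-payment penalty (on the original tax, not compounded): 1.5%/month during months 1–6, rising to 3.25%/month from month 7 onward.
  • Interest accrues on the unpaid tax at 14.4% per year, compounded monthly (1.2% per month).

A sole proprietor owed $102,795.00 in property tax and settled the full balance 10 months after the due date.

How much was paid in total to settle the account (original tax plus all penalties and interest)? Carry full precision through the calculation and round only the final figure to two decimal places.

$138,433.18

Penalty, months 1–6: 6 × 1.5% × $102,795.00 = $9,251.55
Penalty, months 7–10: 4 × 3.25% × $102,795.00 = $13,363.35
Interest: $102,795.00 × ((1 + 0.012)^10 − 1) = $102,795.00 × 0.1266918… = $13,023.2813…
Total = $102,795.00 + $22,614.9000 + $13,023.2813… = $138,433.18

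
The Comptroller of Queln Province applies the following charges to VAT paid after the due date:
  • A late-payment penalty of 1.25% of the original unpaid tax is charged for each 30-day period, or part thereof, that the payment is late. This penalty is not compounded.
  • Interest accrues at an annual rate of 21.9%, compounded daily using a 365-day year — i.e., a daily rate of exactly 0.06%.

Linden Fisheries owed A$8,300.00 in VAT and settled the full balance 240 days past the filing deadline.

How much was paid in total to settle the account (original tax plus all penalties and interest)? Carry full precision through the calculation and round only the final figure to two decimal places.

Penalty periods: ⌈240/30⌉ = 8; penalty = 8 × 1.25% × A$8,300.00 = A$830.00
Interest: A$8,300.00 × ((1 + 0.0006)^240 − 1) = A$8,300.00 × 0.15483424… = A$1,285.1242…
Total = A$8,300.00 + A$830.0000 + A$1,285.1242… = A$10,415.12

A$10,415.12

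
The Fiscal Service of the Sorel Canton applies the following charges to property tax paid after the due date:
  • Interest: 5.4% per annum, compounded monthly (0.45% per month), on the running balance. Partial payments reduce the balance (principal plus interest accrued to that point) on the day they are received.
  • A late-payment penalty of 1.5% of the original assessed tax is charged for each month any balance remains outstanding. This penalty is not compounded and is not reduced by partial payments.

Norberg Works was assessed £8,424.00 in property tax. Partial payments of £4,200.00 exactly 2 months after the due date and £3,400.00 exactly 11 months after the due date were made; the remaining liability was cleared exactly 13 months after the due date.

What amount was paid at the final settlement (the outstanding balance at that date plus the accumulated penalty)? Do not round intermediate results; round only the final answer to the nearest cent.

Balance at month 2: £8,424.0000 × (1 + 0.0045)^2 = £8,499.9866…
After £4,200.00 payment: £8,499.9866… − £4,200.00 = £4,299.9866…
Balance at month 11: £4,299.9866… × (1 + 0.0045)^9 = £4,477.3039…
After £3,400.00 payment: £4,477.3039… − £3,400.00 = £1,077.3039…
Balance at month 13: £1,077.3039… × (1 + 0.0045)^2 = £1,087.0214…
Penalty: 13 × 1.5% × £8,424.00 = £1,642.68
Final settlement = outstanding balance + penalty = £1,087.0214… + £1,642.68 = £2,729.70

£2,729.70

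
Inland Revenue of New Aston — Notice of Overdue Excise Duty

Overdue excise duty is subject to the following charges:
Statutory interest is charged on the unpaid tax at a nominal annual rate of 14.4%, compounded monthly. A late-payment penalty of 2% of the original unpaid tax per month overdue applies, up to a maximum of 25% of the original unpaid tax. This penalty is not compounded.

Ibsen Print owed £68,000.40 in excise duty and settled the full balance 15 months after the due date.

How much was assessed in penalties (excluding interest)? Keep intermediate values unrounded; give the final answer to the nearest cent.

£17,000.10

Penalty (uncapped): 15 × 2% × £68,000.40 = £20,400.12; cap = 25% × £68,000.40 = £17,000.10 → penalty = £17,000.10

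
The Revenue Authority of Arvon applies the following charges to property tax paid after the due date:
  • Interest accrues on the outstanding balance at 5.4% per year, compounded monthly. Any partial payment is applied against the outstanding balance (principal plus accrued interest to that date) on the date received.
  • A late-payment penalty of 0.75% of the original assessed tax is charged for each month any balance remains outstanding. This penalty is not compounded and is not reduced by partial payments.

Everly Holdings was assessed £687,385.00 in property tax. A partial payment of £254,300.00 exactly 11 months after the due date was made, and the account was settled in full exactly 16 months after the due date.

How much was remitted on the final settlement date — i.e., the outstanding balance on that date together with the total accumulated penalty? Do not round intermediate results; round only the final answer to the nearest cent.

£560,995.38

Monthly rate = 5.4% ÷ 12 = 0.45%
Balance at month 11: £687,385.0000 × (1 + 0.0045)^11 = £722,186.5614…
After £254,300.00 payment: £722,186.5614… − £254,300.00 = £467,886.5614…
Balance at month 16: £467,886.5614… × (1 + 0.0045)^5 = £478,509.1834…
Penalty: 16 × 0.75% × £687,385.00 = £82,486.20
Final settlement = outstanding balance + penalty = £478,509.1834… + £82,486.20 = £560,995.38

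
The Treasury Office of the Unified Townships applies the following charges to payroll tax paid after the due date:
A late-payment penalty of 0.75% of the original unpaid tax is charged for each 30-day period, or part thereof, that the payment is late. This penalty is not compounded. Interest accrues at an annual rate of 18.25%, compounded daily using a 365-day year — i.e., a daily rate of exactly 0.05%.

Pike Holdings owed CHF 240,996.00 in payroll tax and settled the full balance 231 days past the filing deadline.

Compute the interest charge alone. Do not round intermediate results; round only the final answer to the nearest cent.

Interest: CHF 240,996.00 × ((1 + 0.0005)^231 − 1) = CHF 240,996.00 × 0.12240212… = CHF 29,498.4202…

CHF 29,498.42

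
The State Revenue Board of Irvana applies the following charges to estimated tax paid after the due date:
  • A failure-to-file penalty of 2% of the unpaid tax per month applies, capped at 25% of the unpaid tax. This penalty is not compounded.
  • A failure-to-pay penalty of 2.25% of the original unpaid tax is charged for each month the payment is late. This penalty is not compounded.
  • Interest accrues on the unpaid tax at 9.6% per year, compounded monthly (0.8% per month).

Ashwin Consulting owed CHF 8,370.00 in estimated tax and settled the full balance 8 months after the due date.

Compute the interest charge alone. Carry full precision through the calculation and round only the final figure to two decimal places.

CHF 550.92

Interest: CHF 8,370.00 × ((1 + 0.008)^8 − 1) = CHF 8,370.00 × 0.0658210… = CHF 550.9214…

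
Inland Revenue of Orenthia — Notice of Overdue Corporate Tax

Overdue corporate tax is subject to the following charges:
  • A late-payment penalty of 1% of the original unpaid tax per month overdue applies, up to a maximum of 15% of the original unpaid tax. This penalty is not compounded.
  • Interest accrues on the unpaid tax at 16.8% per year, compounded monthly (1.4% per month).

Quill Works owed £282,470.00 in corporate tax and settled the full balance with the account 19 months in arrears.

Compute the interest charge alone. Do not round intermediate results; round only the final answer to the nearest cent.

£85,399.24

Interest: £282,470.00 × ((1 + 0.014)^19 − 1) = £282,470.00 × 0.3023303… = £85,399.2398…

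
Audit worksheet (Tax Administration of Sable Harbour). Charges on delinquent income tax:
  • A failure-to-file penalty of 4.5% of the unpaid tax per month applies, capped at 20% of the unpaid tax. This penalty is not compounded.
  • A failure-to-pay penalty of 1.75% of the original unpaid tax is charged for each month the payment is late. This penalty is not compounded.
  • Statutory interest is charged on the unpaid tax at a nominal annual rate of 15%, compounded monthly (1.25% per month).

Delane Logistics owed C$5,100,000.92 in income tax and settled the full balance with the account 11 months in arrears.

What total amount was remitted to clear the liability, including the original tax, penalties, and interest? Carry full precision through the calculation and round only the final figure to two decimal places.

C$7,848,514.91

Failure-to-file: 11 × 4.5% × C$5,100,000.92 = C$2,524,500.46…, capped at 20% × C$5,100,000.92 = C$1,020,000.18…
Failure-to-pay penalty = 1.75% × C$5,100,000.92 × 11 mo = C$981,750.18…
Interest: C$5,100,000.92 × ((1 + 0.0125)^11 − 1) = C$5,100,000.92 × 0.1464242… = C$746,763.6314…
Total = C$5,100,000.92 + C$2,001,750.3611 + C$746,763.6314… = C$7,848,514.91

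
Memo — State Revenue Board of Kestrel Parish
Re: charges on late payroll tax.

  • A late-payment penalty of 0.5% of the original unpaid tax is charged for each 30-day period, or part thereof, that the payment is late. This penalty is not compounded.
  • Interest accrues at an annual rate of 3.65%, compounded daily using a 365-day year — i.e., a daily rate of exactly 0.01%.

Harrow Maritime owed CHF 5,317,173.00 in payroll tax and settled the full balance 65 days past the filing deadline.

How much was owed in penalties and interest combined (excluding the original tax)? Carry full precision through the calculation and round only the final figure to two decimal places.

CHF 114,430.05

Penalty periods: ⌈65/30⌉ = 3; penalty = 3 × 0.5% × CHF 5,317,173.00 = CHF 79,757.60…
Interest: CHF 5,317,173.00 × ((1 + 0.0001)^65 − 1) = CHF 5,317,173.00 × 0.00652084… = CHF 34,672.4543…
Penalties + interest = CHF 79,757.5950 + CHF 34,672.4543… = CHF 114,430.05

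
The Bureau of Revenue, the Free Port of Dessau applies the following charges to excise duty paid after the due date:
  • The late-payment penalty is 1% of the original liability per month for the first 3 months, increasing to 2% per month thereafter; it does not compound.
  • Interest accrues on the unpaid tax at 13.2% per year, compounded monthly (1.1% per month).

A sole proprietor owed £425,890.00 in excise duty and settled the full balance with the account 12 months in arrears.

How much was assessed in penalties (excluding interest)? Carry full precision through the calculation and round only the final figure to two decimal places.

Penalty, months 1–3: 3 × 1% × £425,890.00 = £12,776.70
Penalty, months 4–12: 9 × 2% × £425,890.00 = £76,660.20
Total penalty = £12,776.70 + £76,660.20 = £89,436.90

£89,436.90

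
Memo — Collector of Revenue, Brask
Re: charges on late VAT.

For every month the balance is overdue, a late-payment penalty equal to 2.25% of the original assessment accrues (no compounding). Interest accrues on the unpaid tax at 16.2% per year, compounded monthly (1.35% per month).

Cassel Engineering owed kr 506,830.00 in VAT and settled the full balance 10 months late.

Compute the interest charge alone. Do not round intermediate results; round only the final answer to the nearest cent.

Interest: kr 506,830.00 × ((1 + 0.0135)^10 − 1) = kr 506,830.00 × 0.1435036… = kr 72,731.9217…

kr 72,731.92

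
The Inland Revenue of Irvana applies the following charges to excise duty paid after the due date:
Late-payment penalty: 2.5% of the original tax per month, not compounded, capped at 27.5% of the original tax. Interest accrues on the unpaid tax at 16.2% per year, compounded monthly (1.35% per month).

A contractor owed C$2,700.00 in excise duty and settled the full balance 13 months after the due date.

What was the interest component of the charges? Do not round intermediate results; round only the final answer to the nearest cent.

C$514.20

Interest: C$2,700.00 × ((1 + 0.0135)^13 − 1) = C$2,700.00 × 0.1904435… = C$514.1975…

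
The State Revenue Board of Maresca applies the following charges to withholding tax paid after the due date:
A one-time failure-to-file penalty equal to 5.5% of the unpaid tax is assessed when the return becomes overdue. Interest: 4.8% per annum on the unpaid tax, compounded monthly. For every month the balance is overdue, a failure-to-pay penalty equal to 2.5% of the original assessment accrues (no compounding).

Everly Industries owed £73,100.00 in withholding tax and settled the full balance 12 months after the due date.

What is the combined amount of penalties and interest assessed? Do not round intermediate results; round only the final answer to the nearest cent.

£29,537.53

Failure-to-file penalty: 5.5% × £73,100.00 = £4,020.50
Failure-to-pay penalty = 2.5% × £73,100.00 × 12 mo = £21,930.00
Interest (4.8%/yr ÷ 12 = 0.4%/month): £73,100.00 × ((1 + 0.004)^12 − 1) = £3,587.0322…
Penalties + interest = £25,950.5000 + £3,587.0322… = £29,537.53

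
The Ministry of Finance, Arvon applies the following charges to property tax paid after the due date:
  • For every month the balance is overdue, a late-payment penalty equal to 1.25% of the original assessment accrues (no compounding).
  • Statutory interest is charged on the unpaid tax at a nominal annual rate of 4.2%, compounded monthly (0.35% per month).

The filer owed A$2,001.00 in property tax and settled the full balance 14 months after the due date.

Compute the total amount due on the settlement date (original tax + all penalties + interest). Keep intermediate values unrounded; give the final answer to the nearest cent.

Late-payment penalty: 14 × 1.25% × A$2,001.00 = A$350.18…
Interest: A$2,001.00 × ((1 + 0.0035)^14 − 1) = A$2,001.00 × 0.0501305… = A$100.3111…
Total = A$2,001.00 + A$350.1750 + A$100.3111… = A$2,451.49

A$2,451.49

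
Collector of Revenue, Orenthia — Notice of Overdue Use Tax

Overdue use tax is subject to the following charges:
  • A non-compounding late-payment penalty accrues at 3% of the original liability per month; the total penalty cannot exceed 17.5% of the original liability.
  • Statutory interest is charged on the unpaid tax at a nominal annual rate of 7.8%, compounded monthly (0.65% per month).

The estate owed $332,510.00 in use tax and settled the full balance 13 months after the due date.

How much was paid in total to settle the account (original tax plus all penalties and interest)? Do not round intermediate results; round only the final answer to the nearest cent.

$419,918.68

Penalty (uncapped): 13 × 3% × $332,510.00 = $129,678.90; cap = 17.5% × $332,510.00 = $58,189.25 → penalty = $58,189.25
Interest: $332,510.00 × ((1 + 0.0065)^13 − 1) = $332,510.00 × 0.0878753… = $29,219.4274…
Total = $332,510.00 + $58,189.2500 + $29,219.4274… = $419,918.68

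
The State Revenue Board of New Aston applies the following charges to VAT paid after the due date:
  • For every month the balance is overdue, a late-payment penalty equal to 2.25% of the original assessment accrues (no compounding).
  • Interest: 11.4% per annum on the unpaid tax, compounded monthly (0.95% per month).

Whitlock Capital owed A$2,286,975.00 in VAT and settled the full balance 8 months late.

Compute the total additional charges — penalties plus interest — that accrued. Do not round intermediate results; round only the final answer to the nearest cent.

Late-payment penalty = 2.25% × A$2,286,975.00 × 8 mo = A$411,655.50
Interest: A$2,286,975.00 × ((1 + 0.0095)^8 − 1) = A$2,286,975.00 × 0.0785756… = A$179,700.4042…
Penalties + interest = A$411,655.5000 + A$179,700.4042… = A$591,355.90

A$591,355.90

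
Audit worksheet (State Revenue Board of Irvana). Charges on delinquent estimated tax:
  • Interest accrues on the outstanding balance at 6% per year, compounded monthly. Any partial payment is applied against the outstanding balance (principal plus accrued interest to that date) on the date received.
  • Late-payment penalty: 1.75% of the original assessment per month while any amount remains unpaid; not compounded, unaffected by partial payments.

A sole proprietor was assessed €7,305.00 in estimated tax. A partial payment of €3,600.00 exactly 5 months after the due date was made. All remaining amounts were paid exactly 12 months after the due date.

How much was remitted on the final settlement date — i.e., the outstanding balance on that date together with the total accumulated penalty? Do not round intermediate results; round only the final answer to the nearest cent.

Monthly rate = 6% ÷ 12 = 0.5%
Balance at month 5: €7,305.0000 × (1 + 0.005)^5 = €7,489.4604…
After €3,600.00 payment: €7,489.4604… − €3,600.00 = €3,889.4604…
Balance at month 12: €3,889.4604… × (1 + 0.005)^7 = €4,027.6506…
Penalty: 12 × 1.75% × €7,305.00 = €1,534.05
Final settlement = outstanding balance + penalty = €4,027.6506… + €1,534.05 = €5,561.70

€5,561.70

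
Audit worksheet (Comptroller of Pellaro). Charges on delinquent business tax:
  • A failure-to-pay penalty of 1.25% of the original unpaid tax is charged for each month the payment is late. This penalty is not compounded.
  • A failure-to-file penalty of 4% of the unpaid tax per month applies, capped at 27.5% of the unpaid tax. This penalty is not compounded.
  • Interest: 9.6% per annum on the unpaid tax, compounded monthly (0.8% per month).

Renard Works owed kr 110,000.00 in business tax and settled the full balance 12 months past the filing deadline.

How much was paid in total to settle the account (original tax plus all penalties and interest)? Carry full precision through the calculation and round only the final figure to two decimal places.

Failure-to-file: 12 × 4% × kr 110,000.00 = kr 52,800.00, capped at 27.5% × kr 110,000.00 = kr 30,250.00
Failure-to-pay penalty = 1.25% × kr 110,000.00 × 12 mo = kr 16,500.00
Interest: kr 110,000.00 × ((1 + 0.008)^12 − 1) = kr 110,000.00 × 0.1003387… = kr 11,037.2563…
Total = kr 110,000.00 + kr 46,750.0000 + kr 11,037.2563… = kr 167,787.26

kr 167,787.26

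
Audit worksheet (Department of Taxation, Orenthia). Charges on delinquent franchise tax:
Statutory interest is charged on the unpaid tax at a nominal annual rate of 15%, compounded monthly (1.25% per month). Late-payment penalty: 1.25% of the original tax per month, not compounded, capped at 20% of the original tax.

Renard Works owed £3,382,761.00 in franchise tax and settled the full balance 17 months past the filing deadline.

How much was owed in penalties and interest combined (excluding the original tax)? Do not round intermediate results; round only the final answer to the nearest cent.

£1,471,968.42

Penalty (uncapped): 17 × 1.25% × £3,382,761.00 = £718,836.71…; cap = 20% × £3,382,761.00 = £676,552.20 → penalty = £676,552.20
Interest: £3,382,761.00 × ((1 + 0.0125)^17 − 1) = £3,382,761.00 × 0.2351382… = £795,416.2211…
Penalties + interest = £676,552.2000 + £795,416.2211… = £1,471,968.42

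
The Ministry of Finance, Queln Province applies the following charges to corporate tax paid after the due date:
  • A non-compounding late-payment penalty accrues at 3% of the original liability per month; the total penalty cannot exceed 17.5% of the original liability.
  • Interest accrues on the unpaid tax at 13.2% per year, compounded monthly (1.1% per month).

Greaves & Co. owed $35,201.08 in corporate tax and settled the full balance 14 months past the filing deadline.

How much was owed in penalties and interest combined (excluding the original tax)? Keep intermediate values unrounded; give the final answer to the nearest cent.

Penalty (uncapped): 14 × 3% × $35,201.08 = $14,784.45…; cap = 17.5% × $35,201.08 = $6,160.19… → penalty = $6,160.19…
Interest: $35,201.08 × ((1 + 0.011)^14 − 1) = $35,201.08 × 0.1655105… = $5,826.1472…
Penalties + interest = $6,160.1890 + $5,826.1472… = $11,986.34

$11,986.34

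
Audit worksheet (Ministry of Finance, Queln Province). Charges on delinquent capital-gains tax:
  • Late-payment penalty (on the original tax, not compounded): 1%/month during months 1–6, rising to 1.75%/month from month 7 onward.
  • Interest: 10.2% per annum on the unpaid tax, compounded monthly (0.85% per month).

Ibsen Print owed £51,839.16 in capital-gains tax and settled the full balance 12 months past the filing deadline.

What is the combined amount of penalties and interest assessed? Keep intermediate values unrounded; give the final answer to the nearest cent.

Penalty, months 1–6: 6 × 1% × £51,839.16 = £3,110.35…
Penalty, months 7–12: 6 × 1.75% × £51,839.16 = £5,443.11…
Interest: £51,839.16 × ((1 + 0.0085)^12 − 1) = £51,839.16 × 0.1069062… = £5,541.9290…
Penalties + interest = £8,553.4614 + £5,541.9290… = £14,095.39

£14,095.39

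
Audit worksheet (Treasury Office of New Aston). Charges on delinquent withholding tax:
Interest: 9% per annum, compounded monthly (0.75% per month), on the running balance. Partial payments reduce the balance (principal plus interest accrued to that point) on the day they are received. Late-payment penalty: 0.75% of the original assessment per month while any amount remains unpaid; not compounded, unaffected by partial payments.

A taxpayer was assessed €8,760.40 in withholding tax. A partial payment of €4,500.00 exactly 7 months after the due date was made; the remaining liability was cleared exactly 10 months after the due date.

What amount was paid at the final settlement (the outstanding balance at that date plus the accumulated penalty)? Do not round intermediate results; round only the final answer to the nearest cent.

Balance at month 7: €8,760.4000 × (1 + 0.0075)^7 = €9,230.7995…
After €4,500.00 payment: €9,230.7995… − €4,500.00 = €4,730.7995…
Balance at month 10: €4,730.7995… × (1 + 0.0075)^3 = €4,838.0429…
Penalty: 10 × 0.75% × €8,760.40 = €657.03
Final settlement = outstanding balance + penalty = €4,838.0429… + €657.03 = €5,495.07

€5,495.07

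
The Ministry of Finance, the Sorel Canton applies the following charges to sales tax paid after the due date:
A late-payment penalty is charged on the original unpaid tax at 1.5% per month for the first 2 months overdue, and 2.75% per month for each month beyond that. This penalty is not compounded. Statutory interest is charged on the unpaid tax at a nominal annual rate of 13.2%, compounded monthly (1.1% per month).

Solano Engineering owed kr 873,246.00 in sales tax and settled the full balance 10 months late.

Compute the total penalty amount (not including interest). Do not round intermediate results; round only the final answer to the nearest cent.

kr 218,311.50

Penalty, months 1–2: 2 × 1.5% × kr 873,246.00 = kr 26,197.38
Penalty, months 3–10: 8 × 2.75% × kr 873,246.00 = kr 192,114.12
Total penalty = kr 26,197.38 + kr 192,114.12 = kr 218,311.50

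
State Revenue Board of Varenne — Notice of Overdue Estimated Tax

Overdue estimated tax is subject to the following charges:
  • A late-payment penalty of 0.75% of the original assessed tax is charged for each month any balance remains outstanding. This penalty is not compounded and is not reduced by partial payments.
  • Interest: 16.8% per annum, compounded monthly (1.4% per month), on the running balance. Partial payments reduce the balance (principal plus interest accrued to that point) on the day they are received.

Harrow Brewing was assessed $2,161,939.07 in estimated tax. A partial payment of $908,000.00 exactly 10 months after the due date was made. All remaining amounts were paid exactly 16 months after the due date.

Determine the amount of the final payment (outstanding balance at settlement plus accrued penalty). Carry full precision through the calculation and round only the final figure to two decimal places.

$1,972,981.53

Balance at month 10: $2,161,939.0700 × (1 + 0.014)^10 = $2,484,408.4633…
After $908,000.00 payment: $2,484,408.4633… − $908,000.00 = $1,576,408.4633…
Balance at month 16: $1,576,408.4633… × (1 + 0.014)^6 = $1,713,548.8419…
Penalty: 16 × 0.75% × $2,161,939.07 = $259,432.69…
Final settlement = outstanding balance + penalty = $1,713,548.8419… + $259,432.69… = $1,972,981.53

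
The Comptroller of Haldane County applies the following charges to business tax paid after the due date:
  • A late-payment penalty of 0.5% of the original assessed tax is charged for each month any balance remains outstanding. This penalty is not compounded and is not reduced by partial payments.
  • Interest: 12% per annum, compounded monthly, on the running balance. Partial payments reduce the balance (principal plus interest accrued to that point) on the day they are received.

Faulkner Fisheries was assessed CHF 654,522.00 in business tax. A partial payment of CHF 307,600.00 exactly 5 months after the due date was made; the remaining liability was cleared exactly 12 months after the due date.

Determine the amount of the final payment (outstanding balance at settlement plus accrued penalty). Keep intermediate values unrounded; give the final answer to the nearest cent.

Monthly rate = 12% ÷ 12 = 1%
Balance at month 5: CHF 654,522.0000 × (1 + 0.01)^5 = CHF 687,909.2000…
After CHF 307,600.00 payment: CHF 687,909.2000… − CHF 307,600.00 = CHF 380,309.2000…
Balance at month 12: CHF 380,309.2000… × (1 + 0.01)^7 = CHF 407,742.9381…
Penalty: 12 × 0.5% × CHF 654,522.00 = CHF 39,271.32
Final settlement = outstanding balance + penalty = CHF 407,742.9381… + CHF 39,271.32 = CHF 447,014.26

CHF 447,014.26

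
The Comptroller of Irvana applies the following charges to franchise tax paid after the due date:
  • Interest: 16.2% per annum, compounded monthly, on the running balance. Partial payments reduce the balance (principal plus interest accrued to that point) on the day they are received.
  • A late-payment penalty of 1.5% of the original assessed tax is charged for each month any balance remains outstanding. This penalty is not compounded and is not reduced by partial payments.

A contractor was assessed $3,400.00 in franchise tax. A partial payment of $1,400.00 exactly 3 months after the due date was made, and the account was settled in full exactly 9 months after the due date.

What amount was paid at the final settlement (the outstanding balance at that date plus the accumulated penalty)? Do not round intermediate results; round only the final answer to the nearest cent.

$2,777.83

Monthly rate = 16.2% ÷ 12 = 1.35%
Balance at month 3: $3,400.0000 × (1 + 0.0135)^3 = $3,539.5673…
After $1,400.00 payment: $3,539.5673… − $1,400.00 = $2,139.5673…
Balance at month 9: $2,139.5673… × (1 + 0.0135)^6 = $2,318.8277…
Penalty: 9 × 1.5% × $3,400.00 = $459.00
Final settlement = outstanding balance + penalty = $2,318.8277… + $459.00 = $2,777.83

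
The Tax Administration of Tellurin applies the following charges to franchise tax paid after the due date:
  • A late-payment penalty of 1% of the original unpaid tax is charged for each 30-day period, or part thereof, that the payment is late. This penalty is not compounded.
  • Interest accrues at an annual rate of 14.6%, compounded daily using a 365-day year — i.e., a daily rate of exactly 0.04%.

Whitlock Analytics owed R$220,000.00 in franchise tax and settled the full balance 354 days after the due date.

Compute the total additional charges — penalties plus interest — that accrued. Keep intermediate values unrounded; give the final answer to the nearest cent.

Penalty periods: ⌈354/30⌉ = 12; penalty = 12 × 1% × R$220,000.00 = R$26,400.00
Interest: R$220,000.00 × ((1 + 0.0004)^354 − 1) = R$220,000.00 × 0.15208309… = R$33,458.2801…
Penalties + interest = R$26,400.0000 + R$33,458.2801… = R$59,858.28

R$59,858.28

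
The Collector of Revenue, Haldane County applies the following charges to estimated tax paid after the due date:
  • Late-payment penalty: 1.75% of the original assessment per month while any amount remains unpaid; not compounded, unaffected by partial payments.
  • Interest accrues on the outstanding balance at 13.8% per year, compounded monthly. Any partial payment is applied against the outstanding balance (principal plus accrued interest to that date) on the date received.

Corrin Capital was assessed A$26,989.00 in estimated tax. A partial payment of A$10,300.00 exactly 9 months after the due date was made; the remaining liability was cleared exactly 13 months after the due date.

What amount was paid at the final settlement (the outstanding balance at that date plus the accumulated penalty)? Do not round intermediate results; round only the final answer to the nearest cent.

Monthly rate = 13.8% ÷ 12 = 1.15%
Balance at month 9: A$26,989.0000 × (1 + 0.0115)^9 = A$29,914.3642…
After A$10,300.00 payment: A$29,914.3642… − A$10,300.00 = A$19,614.3642…
Balance at month 13: A$19,614.3642… × (1 + 0.0115)^4 = A$20,532.3087…
Penalty: 13 × 1.75% × A$26,989.00 = A$6,140.00…
Final settlement = outstanding balance + penalty = A$20,532.3087… + A$6,140.00… = A$26,672.31

A$26,672.31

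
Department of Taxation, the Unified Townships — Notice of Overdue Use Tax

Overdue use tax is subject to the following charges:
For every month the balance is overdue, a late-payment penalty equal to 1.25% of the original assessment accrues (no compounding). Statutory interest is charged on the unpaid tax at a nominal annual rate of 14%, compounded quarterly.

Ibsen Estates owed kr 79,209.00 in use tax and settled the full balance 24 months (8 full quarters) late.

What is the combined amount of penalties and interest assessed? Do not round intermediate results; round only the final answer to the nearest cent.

kr 48,856.83

Late-payment penalty = 1.25% × kr 79,209.00 × 24 mo = kr 23,762.70
Interest (14%/yr ÷ 4 = 3.5%/quarter): kr 79,209.00 × ((1 + 0.035)^8 − 1) = kr 25,094.1270…
Penalties + interest = kr 23,762.7000 + kr 25,094.1270… = kr 48,856.83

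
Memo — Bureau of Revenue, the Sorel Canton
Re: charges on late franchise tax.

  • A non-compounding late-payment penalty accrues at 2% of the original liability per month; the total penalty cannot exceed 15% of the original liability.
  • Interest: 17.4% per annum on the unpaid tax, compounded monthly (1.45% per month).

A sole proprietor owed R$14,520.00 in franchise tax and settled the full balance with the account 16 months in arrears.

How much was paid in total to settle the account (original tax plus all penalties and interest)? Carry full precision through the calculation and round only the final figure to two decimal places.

Penalty (uncapped): 16 × 2% × R$14,520.00 = R$4,646.40; cap = 15% × R$14,520.00 = R$2,178.00 → penalty = R$2,178.00
Interest: R$14,520.00 × ((1 + 0.0145)^16 − 1) = R$14,520.00 × 0.2590206… = R$3,760.9785…
Total = R$14,520.00 + R$2,178.0000 + R$3,760.9785… = R$20,458.98

R$20,458.98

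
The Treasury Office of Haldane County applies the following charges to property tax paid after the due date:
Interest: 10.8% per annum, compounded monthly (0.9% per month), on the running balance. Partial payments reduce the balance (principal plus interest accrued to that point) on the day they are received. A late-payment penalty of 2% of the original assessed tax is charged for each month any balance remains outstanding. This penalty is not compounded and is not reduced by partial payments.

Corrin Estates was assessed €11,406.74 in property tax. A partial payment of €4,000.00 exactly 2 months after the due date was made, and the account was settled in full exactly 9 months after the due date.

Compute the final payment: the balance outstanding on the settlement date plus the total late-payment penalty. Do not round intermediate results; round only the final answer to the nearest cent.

Balance at month 2: €11,406.7400 × (1 + 0.009)^2 = €11,612.9853…
After €4,000.00 payment: €11,612.9853… − €4,000.00 = €7,612.9853…
Balance at month 9: €7,612.9853… × (1 + 0.009)^7 = €8,105.7490…
Penalty: 9 × 2% × €11,406.74 = €2,053.21…
Final settlement = outstanding balance + penalty = €8,105.7490… + €2,053.21… = €10,158.96

€10,158.96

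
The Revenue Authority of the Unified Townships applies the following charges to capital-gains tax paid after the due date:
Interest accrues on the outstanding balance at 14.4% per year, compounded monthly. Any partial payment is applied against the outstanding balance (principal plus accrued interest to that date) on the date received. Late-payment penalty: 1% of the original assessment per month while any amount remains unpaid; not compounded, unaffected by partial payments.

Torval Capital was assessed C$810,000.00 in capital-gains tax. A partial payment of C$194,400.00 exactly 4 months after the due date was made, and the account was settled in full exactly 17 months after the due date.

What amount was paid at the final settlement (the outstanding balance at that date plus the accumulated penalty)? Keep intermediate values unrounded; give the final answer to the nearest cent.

C$902,787.15

Monthly rate = 14.4% ÷ 12 = 1.2%
Balance at month 4: C$810,000.0000 × (1 + 0.012)^4 = C$849,585.4555…
After C$194,400.00 payment: C$849,585.4555… − C$194,400.00 = C$655,185.4555…
Balance at month 17: C$655,185.4555… × (1 + 0.012)^13 = C$765,087.1547…
Penalty: 17 × 1% × C$810,000.00 = C$137,700.00
Final settlement = outstanding balance + penalty = C$765,087.1547… + C$137,700.00 = C$902,787.15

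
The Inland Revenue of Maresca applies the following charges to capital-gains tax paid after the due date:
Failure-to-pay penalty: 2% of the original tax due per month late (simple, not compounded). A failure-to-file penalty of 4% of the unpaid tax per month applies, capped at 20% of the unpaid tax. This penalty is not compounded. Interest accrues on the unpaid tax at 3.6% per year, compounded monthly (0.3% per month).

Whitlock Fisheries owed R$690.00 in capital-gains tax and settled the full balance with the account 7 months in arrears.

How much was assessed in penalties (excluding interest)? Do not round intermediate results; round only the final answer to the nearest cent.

Failure-to-file: 7 × 4% × R$690.00 = R$193.20, capped at 20% × R$690.00 = R$138.00
Failure-to-pay penalty = 2% × R$690.00 × 7 mo = R$96.60
Total penalty = R$138.00 + R$96.60 = R$234.60

R$234.60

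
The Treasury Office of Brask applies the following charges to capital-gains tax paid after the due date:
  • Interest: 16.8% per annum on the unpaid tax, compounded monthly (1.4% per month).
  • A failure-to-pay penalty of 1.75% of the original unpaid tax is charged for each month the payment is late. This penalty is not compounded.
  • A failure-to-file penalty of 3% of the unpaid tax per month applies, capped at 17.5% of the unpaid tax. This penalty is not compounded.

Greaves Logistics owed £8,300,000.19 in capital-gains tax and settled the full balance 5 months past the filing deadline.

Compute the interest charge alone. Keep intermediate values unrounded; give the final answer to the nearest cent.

£597,497.36

Interest: £8,300,000.19 × ((1 + 0.014)^5 − 1) = £8,300,000.19 × 0.0719876… = £597,497.3644…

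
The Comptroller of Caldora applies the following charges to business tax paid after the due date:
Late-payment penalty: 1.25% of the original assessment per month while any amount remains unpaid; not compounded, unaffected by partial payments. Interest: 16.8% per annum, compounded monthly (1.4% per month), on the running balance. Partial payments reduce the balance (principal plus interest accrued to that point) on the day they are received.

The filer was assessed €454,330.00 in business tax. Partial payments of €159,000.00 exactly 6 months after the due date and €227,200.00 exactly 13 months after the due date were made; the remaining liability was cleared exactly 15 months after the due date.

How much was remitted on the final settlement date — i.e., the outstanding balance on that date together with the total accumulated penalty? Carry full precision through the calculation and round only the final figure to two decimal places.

€231,068.64

Balance at month 6: €454,330.0000 × (1 + 0.014)^6 = €493,854.6471…
After €159,000.00 payment: €493,854.6471… − €159,000.00 = €334,854.6471…
Balance at month 13: €334,854.6471… × (1 + 0.014)^7 = €369,081.2777…
After €227,200.00 payment: €369,081.2777… − €227,200.00 = €141,881.2777…
Balance at month 15: €141,881.2777… × (1 + 0.014)^2 = €145,881.7622…
Penalty: 15 × 1.25% × €454,330.00 = €85,186.88…
Final settlement = outstanding balance + penalty = €145,881.7622… + €85,186.88… = €231,068.64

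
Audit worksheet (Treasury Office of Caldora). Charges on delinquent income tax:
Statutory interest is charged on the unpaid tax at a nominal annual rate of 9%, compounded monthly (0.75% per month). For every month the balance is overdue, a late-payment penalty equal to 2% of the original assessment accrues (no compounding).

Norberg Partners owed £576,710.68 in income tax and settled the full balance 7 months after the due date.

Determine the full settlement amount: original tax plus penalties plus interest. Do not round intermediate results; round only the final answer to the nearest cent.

Late-payment penalty: 7 × 2% × £576,710.68 = £80,739.50…
Interest: £576,710.68 × ((1 + 0.0075)^7 − 1) = £576,710.68 × 0.0536961… = £30,967.1298…
Total = £576,710.68 + £80,739.4952 + £30,967.1298… = £688,417.31

£688,417.31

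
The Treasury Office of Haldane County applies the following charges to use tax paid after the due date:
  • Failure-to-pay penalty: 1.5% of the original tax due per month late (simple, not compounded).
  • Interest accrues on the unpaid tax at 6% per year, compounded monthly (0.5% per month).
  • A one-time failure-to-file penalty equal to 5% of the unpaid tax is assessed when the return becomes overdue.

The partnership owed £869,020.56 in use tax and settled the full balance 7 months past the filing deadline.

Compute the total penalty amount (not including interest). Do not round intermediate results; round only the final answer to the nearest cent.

£134,698.19

Failure-to-file penalty: 5% × £869,020.56 = £43,451.03…
Failure-to-pay penalty: 7 × 1.5% × £869,020.56 = £91,247.16…
Total penalty = £43,451.03… + £91,247.16… = £134,698.19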